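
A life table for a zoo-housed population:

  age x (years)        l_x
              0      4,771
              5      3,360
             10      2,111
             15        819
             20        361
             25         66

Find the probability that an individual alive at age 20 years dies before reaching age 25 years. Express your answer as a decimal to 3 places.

P(die before 25 | alive at 20) = 1 − l_25/l_20 = 1 − 66/361 = (295)/361 = 0.817175.

0.817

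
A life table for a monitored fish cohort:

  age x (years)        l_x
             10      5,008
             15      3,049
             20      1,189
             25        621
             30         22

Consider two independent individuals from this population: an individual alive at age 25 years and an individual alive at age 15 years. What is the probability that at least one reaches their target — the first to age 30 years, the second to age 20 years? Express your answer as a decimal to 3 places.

p₁ = l_30/l_25 = 22/621 = 0.035427; p₂ = l_20/l_15 = 1,189/3,049 = 0.389964.
P(at least one) = 1 − (1−p₁)(1−p₂) = 1 − 0.964573 × 0.610036 = 0.411576.

0.412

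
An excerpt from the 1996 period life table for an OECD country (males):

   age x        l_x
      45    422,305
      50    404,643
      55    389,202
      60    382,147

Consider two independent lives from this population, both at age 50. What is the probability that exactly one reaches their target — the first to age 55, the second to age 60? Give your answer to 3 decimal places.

0.090

p₁ = l_55/l_50 = 389,202/404,643 = 0.961840; p₂ = l_60/l_50 = 382,147/404,643 = 0.944405.
P(exactly one) = p₁(1−p₂) + (1−p₁)p₂ = 0.053473 + 0.036038 = 0.089512.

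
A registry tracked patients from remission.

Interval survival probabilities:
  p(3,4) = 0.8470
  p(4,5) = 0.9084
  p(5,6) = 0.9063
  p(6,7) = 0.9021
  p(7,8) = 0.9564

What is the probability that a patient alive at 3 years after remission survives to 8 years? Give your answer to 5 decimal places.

0.60163

The overall survival probability is 0.8470 × 0.9084 × 0.9063 × 0.9021 × 0.9564.
= 0.601626.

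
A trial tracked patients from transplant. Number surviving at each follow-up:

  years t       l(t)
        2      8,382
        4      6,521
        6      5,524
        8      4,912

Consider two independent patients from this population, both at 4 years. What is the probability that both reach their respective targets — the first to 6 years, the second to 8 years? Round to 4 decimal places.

p₁ = l(6)/l(4) = 5,524/6,521 = 0.847109; p₂ = l(8)/l(4) = 4,912/6,521 = 0.753259.
P(both) = p₁ × p₂ = 0.847109 × 0.753259 = 0.638092.

0.6381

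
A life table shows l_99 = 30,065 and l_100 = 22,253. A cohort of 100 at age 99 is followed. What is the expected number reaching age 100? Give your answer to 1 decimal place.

74.0

The relevant probability is 22,253/30,065 = 0.740163.
Expected number = 100 × 0.740163 = 74.0.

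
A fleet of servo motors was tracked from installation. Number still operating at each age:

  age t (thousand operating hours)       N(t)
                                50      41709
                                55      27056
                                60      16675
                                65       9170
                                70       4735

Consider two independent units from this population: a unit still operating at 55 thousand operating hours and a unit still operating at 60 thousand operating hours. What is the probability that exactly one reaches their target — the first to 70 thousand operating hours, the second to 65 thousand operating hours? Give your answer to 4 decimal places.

0.5325

p₁ = N(70)/N(55) = 4735/27056 = 0.175007; p₂ = N(65)/N(60) = 9170/16675 = 0.549925.
P(exactly one) = p₁(1−p₂) + (1−p₁)p₂ = 0.078766 + 0.453684 = 0.532451.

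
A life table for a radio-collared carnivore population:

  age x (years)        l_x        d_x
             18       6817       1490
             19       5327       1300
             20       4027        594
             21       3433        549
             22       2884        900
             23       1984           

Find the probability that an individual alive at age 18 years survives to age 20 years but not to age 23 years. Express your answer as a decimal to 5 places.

0.29969

This is the probability of reaching 20 but not 23, conditional on being alive at 18: (l_20 − l_23) / l_18.
= (4027 − 1984) / 6817 = 2043 / 6817 = 0.299692.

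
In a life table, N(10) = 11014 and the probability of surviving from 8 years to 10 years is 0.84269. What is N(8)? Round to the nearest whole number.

13070

N(8) = N(10) / p = 11014 / 0.84269 = 13070.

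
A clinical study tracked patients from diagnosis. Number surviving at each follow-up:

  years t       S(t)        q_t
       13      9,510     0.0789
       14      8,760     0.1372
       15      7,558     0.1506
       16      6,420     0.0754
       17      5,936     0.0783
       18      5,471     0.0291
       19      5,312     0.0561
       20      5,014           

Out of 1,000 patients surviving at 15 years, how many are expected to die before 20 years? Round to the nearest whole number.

The relevant probability is 1 − 5,014/7,558 = 0.336597.
Expected number = 1,000 × 0.336597 = 337.

337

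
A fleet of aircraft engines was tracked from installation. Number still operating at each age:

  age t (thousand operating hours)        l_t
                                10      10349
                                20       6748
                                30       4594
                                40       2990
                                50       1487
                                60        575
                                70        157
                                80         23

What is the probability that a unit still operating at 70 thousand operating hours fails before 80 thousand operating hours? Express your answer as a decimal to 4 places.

0.8535

P(fail before 80 | operational at 70) = 1 − l_80/l_70 = 1 − 23/157 = (134)/157 = 0.853503.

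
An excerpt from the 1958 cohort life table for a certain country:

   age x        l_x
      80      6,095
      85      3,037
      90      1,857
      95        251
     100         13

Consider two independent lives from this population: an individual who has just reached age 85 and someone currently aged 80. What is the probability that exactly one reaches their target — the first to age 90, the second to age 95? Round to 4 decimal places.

p₁ = l_90/l_85 = 1,857/3,037 = 0.611459; p₂ = l_95/l_80 = 251/6,095 = 0.041181.
P(exactly one) = p₁(1−p₂) + (1−p₁)p₂ = 0.586279 + 0.016001 = 0.602279.

0.6023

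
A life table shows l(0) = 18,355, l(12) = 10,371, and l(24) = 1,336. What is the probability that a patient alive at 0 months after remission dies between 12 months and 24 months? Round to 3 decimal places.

0.492

This is the probability of reaching 12 but not 24, conditional on being alive at 0: (l(12) − l(24)) / l(0).
= (10,371 − 1,336) / 18,355 = 9,035 / 18,355 = 0.492236.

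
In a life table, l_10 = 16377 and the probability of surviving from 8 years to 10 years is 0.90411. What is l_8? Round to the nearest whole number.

l_8 = l_10 / p = 16377 / 0.90411 = 18114.

18114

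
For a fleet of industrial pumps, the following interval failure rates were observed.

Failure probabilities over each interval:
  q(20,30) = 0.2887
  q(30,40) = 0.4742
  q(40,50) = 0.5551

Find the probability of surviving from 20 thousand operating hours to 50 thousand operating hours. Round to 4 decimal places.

The overall survival probability is (1 − 0.2887) × (1 − 0.4742) × (1 − 0.5551).
= 0.7113 × 0.5258 × 0.4449 = 0.166393.

0.1664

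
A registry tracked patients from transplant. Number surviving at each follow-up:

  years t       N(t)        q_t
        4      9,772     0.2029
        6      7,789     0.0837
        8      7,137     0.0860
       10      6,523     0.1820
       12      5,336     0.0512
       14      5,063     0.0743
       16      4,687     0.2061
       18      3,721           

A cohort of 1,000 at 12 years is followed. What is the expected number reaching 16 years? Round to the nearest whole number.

878

The relevant probability is 4,687/5,336 = 0.878373.
Expected number = 1,000 × 0.878373 = 878.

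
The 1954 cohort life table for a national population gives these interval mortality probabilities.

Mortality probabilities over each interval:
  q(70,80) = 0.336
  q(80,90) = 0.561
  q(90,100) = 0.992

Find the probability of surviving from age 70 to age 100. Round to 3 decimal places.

P(survive 70→100) = (1 − 0.336) × (1 − 0.561) × (1 − 0.992).
= 0.664 × 0.439 × 0.008 = 0.002332.

0.002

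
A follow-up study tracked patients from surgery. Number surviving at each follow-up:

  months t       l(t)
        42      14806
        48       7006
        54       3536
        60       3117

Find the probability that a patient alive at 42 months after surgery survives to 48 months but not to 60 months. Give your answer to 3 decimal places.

0.263

This is the probability of reaching 48 but not 60, conditional on being alive at 42: (l(48) − l(60)) / l(42).
= (7006 − 3117) / 14806 = 3889 / 14806 = 0.262664.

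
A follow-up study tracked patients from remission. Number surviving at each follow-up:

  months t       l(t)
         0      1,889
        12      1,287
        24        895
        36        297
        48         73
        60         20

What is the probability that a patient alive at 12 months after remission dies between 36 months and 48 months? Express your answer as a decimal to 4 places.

0.1740

This is the probability of reaching 36 but not 48, conditional on being alive at 12: (l(36) − l(48)) / l(12).
= (297 − 73) / 1,287 = 224 / 1,287 = 0.174048.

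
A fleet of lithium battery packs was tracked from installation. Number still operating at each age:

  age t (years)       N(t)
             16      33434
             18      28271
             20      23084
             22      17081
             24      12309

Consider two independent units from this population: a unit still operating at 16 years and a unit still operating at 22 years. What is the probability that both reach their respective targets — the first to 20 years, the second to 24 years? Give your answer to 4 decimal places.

p₁ = N(20)/N(16) = 23084/33434 = 0.690435; p₂ = N(24)/N(22) = 12309/17081 = 0.720625.
P(both) = p₁ × p₂ = 0.690435 × 0.720625 = 0.497545.

0.4975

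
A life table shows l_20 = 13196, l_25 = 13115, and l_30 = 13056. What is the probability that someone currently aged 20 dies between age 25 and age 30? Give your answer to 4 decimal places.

0.0045

This is the probability of reaching 25 but not 30, conditional on being alive at 20: (l_25 − l_30) / l_20.
= (13115 − 13056) / 13196 = 59 / 13196 = 0.004471.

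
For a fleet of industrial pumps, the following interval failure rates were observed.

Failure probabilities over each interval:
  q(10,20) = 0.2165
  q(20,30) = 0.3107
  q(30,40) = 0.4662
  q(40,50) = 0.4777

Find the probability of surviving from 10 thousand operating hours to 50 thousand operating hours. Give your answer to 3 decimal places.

P(survive 10→50) = (1 − 0.2165) × (1 − 0.3107) × (1 − 0.4662) × (1 − 0.4777).
= 0.7835 × 0.6893 × 0.5338 × 0.5223 = 0.150573.

0.151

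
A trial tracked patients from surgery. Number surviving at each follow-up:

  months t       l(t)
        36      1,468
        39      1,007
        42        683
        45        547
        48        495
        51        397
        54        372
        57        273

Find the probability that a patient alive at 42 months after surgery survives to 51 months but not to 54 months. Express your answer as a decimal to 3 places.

0.037

This is the probability of reaching 51 but not 54, conditional on being alive at 42: (l(51) − l(54)) / l(42).
= (397 − 372) / 683 = 25 / 683 = 0.036603.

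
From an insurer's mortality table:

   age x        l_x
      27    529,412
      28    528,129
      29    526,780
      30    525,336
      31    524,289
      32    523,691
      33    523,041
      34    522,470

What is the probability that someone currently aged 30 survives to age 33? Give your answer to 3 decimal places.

The conditional survival probability is l_33/l_30 = 523,041/525,336 = 0.995631.

0.996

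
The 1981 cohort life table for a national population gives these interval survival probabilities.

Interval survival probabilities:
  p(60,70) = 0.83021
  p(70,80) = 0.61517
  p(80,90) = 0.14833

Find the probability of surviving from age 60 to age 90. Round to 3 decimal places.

0.076

The overall survival probability is 0.83021 × 0.61517 × 0.14833.
= 0.075755.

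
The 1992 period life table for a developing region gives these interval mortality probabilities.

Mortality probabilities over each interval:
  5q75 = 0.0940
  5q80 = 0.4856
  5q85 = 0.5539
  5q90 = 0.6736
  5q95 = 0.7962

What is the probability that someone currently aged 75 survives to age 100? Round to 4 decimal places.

0.0138

Chaining the interval survival probabilities: (1 − 0.0940) × (1 − 0.4856) × (1 − 0.5539) × (1 − 0.6736) × (1 − 0.7962).
= 0.9060 × 0.5144 × 0.4461 × 0.3264 × 0.2038 = 0.013830.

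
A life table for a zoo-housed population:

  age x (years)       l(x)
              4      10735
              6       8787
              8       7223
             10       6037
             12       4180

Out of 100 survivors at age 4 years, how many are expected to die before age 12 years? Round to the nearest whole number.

The relevant probability is 1 − 4180/10735 = 0.610619.
Expected number = 100 × 0.610619 = 61.

61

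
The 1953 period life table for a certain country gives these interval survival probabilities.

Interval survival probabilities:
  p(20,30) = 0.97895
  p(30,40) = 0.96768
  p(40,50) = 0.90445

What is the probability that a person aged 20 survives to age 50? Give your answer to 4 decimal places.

Chaining the interval survival probabilities: 0.97895 × 0.96768 × 0.90445.
= 0.856795.

0.8568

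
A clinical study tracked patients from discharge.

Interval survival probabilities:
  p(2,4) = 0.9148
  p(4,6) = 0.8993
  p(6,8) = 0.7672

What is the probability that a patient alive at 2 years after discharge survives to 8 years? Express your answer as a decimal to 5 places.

0.63116

Chaining the interval survival probabilities: 0.9148 × 0.8993 × 0.7672.
= 0.631160.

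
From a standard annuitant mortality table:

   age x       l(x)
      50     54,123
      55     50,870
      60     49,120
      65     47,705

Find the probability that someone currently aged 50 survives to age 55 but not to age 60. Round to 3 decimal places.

This is the probability of reaching 55 but not 60, conditional on being alive at 50: (l(55) − l(60)) / l(50).
= (50,870 − 49,120) / 54,123 = 1,750 / 54,123 = 0.032334.

0.032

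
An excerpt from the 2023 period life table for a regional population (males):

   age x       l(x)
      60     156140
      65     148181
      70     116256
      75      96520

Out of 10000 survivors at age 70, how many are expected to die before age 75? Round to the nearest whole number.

1698

The relevant probability is 1 − 96520/116256 = 0.169763.
Expected number = 10000 × 0.169763 = 1698.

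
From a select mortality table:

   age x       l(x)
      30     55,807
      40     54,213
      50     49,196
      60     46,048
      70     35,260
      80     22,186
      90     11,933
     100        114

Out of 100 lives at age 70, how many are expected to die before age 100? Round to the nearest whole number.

100

The relevant probability is 1 − 114/35,260 = 0.996767.
Expected number = 100 × 0.996767 = 100.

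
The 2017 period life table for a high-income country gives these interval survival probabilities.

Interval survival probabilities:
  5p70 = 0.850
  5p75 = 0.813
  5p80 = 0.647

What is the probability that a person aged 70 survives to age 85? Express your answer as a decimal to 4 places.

0.4471

The overall survival probability is 0.850 × 0.813 × 0.647.
= 0.447109.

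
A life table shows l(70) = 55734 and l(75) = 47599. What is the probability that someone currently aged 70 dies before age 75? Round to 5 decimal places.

0.14596

P(die before 75 | alive at 70) = 1 − l(75)/l(70) = 1 − 47599/55734 = (8135)/55734 = 0.145961.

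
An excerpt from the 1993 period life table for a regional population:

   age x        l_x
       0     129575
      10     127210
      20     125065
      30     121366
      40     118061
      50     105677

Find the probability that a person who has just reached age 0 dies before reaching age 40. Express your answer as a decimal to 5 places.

0.08886

P(die before 40 | alive at 0) = 1 − l_40/l_0 = 1 − 118061/129575 = (11514)/129575 = 0.088860.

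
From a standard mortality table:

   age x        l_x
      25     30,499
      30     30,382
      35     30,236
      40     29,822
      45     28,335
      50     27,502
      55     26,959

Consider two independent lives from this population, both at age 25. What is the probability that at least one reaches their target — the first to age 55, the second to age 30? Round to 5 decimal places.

p₁ = l_55/l_25 = 26,959/30,499 = 0.883931; p₂ = l_30/l_25 = 30,382/30,499 = 0.996164.
P(at least one) = 1 − (1−p₁)(1−p₂) = 1 − 0.116069 × 0.003836 = 0.999555.

0.99955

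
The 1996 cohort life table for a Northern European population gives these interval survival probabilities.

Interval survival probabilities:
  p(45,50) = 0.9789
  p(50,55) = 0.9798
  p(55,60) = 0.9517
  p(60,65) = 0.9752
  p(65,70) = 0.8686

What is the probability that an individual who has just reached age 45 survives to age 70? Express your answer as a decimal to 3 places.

Survival from 45 to 70 is the product of surviving each interval: 0.9789 × 0.9798 × 0.9517 × 0.9752 × 0.8686.
= 0.773196.

0.773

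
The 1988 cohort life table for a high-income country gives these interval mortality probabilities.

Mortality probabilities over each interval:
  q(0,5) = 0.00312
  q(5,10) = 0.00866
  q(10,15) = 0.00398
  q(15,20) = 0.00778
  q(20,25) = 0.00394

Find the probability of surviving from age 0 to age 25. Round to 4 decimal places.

0.9728

The overall survival probability is (1 − 0.00312) × (1 − 0.00866) × (1 − 0.00398) × (1 − 0.00778) × (1 − 0.00394).
= 0.99688 × 0.99134 × 0.99602 × 0.99222 × 0.99606 = 0.972808.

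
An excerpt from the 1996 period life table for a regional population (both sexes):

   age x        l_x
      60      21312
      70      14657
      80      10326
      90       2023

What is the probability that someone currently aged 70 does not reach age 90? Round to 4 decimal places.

0.8620

P(die before 90 | alive at 70) = 1 − l_90/l_70 = 1 − 2023/14657 = (12634)/14657 = 0.861977.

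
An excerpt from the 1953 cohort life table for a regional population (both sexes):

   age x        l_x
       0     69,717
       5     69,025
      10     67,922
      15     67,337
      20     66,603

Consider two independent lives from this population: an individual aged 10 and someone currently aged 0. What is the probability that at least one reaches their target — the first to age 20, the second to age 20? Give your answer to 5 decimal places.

0.99913

p₁ = l_20/l_10 = 66,603/67,922 = 0.980581; p₂ = l_20/l_0 = 66,603/69,717 = 0.955334.
P(at least one) = 1 − (1−p₁)(1−p₂) = 1 − 0.019419 × 0.044666 = 0.999133.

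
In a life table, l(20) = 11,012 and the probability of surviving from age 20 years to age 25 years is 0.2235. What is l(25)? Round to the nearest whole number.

2461

l(25) = l(20) × p = 11,012 × 0.2235 = 2461.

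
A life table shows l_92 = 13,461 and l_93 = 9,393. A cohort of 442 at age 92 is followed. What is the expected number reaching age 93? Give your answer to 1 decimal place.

308.4

The relevant probability is 9,393/13,461 = 0.697794.
Expected number = 442 × 0.697794 = 308.4.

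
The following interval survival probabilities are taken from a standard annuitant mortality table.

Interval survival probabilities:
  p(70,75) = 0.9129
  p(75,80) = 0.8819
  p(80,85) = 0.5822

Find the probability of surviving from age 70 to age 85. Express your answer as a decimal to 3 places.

P(survive 70→85) = 0.9129 × 0.8819 × 0.5822.
= 0.468721.

0.469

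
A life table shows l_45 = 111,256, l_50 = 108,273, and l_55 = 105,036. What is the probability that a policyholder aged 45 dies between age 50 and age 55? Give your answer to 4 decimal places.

We want 5|5q45 = (l_50 − l_55)/l_45.
This is the probability of reaching 50 but not 55, conditional on being alive at 45: (l_50 − l_55) / l_45.
= (108,273 − 105,036) / 111,256 = 3,237 / 111,256 = 0.029095.

0.0291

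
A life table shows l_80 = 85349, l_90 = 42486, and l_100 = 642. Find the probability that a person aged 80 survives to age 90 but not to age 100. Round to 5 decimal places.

0.49027

We want 10|10q80 = (l_90 − l_100)/l_80.
This is the probability of reaching 90 but not 100, conditional on being alive at 80: (l_90 − l_100) / l_80.
= (42486 − 642) / 85349 = 41844 / 85349 = 0.490269.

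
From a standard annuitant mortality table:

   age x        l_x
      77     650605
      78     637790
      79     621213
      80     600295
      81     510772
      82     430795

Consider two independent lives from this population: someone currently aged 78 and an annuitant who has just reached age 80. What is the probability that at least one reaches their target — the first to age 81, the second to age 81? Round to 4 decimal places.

p₁ = l_81/l_78 = 510772/637790 = 0.800847; p₂ = l_81/l_80 = 510772/600295 = 0.850868.
P(at least one) = 1 − (1−p₁)(1−p₂) = 1 − 0.199153 × 0.149132 = 0.970300.

0.9703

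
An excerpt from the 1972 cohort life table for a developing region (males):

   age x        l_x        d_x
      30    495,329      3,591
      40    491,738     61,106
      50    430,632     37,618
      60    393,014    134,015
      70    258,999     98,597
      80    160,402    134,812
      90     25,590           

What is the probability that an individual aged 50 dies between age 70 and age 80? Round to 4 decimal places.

This is the probability of reaching 70 but not 80, conditional on being alive at 50: (l_70 − l_80) / l_50.
= (258,999 − 160,402) / 430,632 = 98,597 / 430,632 = 0.228959.

0.2290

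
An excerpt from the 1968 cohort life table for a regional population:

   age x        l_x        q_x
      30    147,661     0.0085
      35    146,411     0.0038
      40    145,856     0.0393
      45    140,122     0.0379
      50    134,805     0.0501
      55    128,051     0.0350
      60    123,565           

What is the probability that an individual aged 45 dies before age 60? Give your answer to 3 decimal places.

P(die before 60 | alive at 45) = 1 − l_60/l_45 = 1 − 123,565/140,122 = (16,557)/140,122 = 0.118161.

0.118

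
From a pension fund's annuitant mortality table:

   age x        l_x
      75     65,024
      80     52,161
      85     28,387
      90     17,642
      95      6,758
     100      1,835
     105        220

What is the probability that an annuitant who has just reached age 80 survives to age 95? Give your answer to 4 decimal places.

0.1296

We want 15p80 = l_95/l_80.
The conditional survival probability is l_95/l_80 = 6,758/52,161 = 0.129560.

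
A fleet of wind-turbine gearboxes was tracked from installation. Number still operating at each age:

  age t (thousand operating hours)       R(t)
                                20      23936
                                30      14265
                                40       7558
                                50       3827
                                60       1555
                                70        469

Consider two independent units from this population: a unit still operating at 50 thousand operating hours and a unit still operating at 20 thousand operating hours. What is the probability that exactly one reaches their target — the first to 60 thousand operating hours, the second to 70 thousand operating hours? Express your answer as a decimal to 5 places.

0.40999

p₁ = R(60)/R(50) = 1555/3827 = 0.406323; p₂ = R(70)/R(20) = 469/23936 = 0.019594.
P(exactly one) = p₁(1−p₂) + (1−p₁)p₂ = 0.398362 + 0.011633 = 0.409994.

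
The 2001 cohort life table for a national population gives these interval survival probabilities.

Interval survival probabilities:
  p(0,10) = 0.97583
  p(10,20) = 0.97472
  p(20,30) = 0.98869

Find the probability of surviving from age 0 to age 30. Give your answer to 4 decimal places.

0.9404

P(survive 0→30) = 0.97583 × 0.97472 × 0.98869.
= 0.940403.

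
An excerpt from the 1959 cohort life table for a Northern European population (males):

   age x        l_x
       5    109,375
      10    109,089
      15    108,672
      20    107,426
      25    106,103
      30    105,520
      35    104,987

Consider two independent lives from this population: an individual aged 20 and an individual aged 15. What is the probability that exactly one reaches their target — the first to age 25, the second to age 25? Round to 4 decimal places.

0.0354

p₁ = l_25/l_20 = 106,103/107,426 = 0.987685; p₂ = l_25/l_15 = 106,103/108,672 = 0.976360.
P(exactly one) = p₁(1−p₂) + (1−p₁)p₂ = 0.023349 + 0.012024 = 0.035373.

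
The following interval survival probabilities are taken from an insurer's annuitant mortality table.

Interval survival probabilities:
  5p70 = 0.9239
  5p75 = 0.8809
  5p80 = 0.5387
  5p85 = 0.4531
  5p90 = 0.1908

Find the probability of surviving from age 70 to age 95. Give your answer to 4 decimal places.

The overall survival probability is 0.9239 × 0.8809 × 0.5387 × 0.4531 × 0.1908.
= 0.037903.

0.0379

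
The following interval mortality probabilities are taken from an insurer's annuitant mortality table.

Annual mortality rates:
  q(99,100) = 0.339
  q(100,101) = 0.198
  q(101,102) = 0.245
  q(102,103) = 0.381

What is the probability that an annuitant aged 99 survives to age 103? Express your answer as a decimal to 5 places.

The overall survival probability is (1 − 0.339) × (1 − 0.198) × (1 − 0.245) × (1 − 0.381).
= 0.661 × 0.802 × 0.755 × 0.619 = 0.247750.

0.24775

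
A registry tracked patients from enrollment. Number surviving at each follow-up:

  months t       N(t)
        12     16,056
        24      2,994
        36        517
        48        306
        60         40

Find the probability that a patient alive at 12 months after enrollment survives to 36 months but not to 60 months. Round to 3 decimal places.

This is the probability of reaching 36 but not 60, conditional on being alive at 12: (N(36) − N(60)) / N(12).
= (517 − 40) / 16,056 = 477 / 16,056 = 0.029709.

0.030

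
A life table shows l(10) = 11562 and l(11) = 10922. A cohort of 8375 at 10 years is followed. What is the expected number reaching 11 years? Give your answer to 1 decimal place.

The relevant probability is 10922/11562 = 0.944646.
Expected number = 8375 × 0.944646 = 7911.4.

7911.4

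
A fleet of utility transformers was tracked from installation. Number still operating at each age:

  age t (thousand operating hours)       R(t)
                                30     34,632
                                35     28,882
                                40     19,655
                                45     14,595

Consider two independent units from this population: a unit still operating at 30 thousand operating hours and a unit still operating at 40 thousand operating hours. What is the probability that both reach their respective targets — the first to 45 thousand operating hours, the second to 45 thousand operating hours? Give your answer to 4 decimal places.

0.3129

p₁ = R(45)/R(30) = 14,595/34,632 = 0.421431; p₂ = R(45)/R(40) = 14,595/19,655 = 0.742559.
P(both) = p₁ × p₂ = 0.421431 × 0.742559 = 0.312937.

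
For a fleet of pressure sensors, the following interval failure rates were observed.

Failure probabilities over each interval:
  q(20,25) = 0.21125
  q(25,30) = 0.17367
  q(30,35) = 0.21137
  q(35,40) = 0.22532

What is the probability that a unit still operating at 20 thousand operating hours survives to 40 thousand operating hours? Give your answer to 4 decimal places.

Survival from 20 to 40 is the product of surviving each interval: (1 − 0.21125) × (1 − 0.17367) × (1 − 0.21137) × (1 − 0.22532).
= 0.78875 × 0.82633 × 0.78863 × 0.77468 = 0.398188.

0.3982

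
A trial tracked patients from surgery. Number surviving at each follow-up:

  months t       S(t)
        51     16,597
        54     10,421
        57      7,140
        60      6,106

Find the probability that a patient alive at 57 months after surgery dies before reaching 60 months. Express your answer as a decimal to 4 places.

0.1448

P(die before 60 | alive at 57) = 1 − S(60)/S(57) = 1 − 6,106/7,140 = (1,034)/7,140 = 0.144818.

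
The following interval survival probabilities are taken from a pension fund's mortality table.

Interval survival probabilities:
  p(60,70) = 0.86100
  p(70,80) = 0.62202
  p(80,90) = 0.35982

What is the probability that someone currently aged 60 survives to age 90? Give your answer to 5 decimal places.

Chaining the interval survival probabilities: 0.86100 × 0.62202 × 0.35982.
= 0.192705.

0.19270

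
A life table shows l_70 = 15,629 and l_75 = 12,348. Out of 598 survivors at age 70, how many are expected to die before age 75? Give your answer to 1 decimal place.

The relevant probability is 1 − 12,348/15,629 = 0.209930.
Expected number = 598 × 0.209930 = 125.5.

125.5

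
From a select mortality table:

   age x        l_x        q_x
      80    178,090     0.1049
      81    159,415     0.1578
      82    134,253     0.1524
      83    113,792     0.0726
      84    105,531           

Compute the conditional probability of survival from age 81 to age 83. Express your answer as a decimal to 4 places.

We want 2p81 = l_83/l_81.
The conditional survival probability is l_83/l_81 = 113,792/159,415 = 0.713810.

0.7138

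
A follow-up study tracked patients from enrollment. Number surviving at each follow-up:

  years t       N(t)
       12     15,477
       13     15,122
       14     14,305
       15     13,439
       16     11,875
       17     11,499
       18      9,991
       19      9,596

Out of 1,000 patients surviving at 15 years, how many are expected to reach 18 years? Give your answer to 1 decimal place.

743.4

The relevant probability is 9,991/13,439 = 0.743433.
Expected number = 1,000 × 0.743433 = 743.4.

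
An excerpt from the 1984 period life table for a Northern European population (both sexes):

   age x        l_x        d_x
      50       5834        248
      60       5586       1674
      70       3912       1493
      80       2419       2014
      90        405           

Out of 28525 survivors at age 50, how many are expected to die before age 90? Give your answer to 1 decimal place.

26544.8

The relevant probability is 1 − 405/5834 = 0.930579.
Expected number = 28525 × 0.930579 = 26544.8.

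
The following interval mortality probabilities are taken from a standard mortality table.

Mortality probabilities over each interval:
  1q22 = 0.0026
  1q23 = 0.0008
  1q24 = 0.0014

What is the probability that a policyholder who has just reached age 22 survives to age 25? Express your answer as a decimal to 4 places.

0.9952

Survival from 22 to 25 is the product of surviving each interval: (1 − 0.0026) × (1 − 0.0008) × (1 − 0.0014).
= 0.9974 × 0.9992 × 0.9986 = 0.995207.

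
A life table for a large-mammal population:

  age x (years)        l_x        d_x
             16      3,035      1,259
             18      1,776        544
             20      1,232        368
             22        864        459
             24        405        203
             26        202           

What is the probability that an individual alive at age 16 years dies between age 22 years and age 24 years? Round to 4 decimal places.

0.1512

This is the probability of reaching 22 but not 24, conditional on being alive at 16: (l_22 − l_24) / l_16.
= (864 − 405) / 3,035 = 459 / 3,035 = 0.151236.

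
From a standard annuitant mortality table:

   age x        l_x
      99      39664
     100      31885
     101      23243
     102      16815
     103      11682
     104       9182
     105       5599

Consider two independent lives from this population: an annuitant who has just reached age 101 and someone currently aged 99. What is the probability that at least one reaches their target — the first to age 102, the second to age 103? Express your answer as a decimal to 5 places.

0.80490

p₁ = l_102/l_101 = 16815/23243 = 0.723444; p₂ = l_103/l_99 = 11682/39664 = 0.294524.
P(at least one) = 1 − (1−p₁)(1−p₂) = 1 − 0.276556 × 0.705476 = 0.804896.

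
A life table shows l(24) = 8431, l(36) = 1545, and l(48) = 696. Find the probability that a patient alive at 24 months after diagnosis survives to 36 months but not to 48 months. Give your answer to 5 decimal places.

This is the probability of reaching 36 but not 48, conditional on being alive at 24: (l(36) − l(48)) / l(24).
= (1545 − 696) / 8431 = 849 / 8431 = 0.100700.

0.10070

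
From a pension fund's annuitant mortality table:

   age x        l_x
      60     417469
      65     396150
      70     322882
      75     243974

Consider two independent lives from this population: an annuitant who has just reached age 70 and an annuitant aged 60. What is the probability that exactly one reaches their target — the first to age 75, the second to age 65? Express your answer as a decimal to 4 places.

0.2705

p₁ = l_75/l_70 = 243974/322882 = 0.755614; p₂ = l_65/l_60 = 396150/417469 = 0.948933.
P(exactly one) = p₁(1−p₂) + (1−p₁)p₂ = 0.038587 + 0.231906 = 0.270493.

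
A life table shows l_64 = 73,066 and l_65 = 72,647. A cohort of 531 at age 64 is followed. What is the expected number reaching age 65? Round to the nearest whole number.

The relevant probability is 72,647/73,066 = 0.994265.
Expected number = 531 × 0.994265 = 528.

528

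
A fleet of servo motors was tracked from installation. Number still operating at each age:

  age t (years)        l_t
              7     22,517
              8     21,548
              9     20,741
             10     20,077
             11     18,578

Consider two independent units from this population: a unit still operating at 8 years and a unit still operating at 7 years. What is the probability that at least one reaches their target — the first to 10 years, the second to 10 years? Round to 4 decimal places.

p₁ = l_10/l_8 = 20,077/21,548 = 0.931734; p₂ = l_10/l_7 = 20,077/22,517 = 0.891637.
P(at least one) = 1 − (1−p₁)(1−p₂) = 1 − 0.068266 × 0.108363 = 0.992602.

0.9926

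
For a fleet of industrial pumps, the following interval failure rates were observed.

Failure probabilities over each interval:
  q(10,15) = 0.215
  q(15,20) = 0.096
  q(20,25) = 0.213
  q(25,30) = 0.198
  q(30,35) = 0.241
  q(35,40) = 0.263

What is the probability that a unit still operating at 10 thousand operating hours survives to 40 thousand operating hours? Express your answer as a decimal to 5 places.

0.25055

Survival from 10 to 40 is the product of surviving each interval: (1 − 0.215) × (1 − 0.096) × (1 − 0.213) × (1 − 0.198) × (1 − 0.241) × (1 − 0.263).
= 0.785 × 0.904 × 0.787 × 0.802 × 0.759 × 0.737 = 0.250551.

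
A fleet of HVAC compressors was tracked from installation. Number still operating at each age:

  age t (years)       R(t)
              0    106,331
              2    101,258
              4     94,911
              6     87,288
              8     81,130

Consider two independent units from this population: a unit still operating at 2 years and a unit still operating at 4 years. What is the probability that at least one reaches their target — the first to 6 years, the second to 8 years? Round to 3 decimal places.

p₁ = R(6)/R(2) = 87,288/101,258 = 0.862036; p₂ = R(8)/R(4) = 81,130/94,911 = 0.854801.
P(at least one) = 1 − (1−p₁)(1−p₂) = 1 − 0.137964 × 0.145199 = 0.979968.

0.980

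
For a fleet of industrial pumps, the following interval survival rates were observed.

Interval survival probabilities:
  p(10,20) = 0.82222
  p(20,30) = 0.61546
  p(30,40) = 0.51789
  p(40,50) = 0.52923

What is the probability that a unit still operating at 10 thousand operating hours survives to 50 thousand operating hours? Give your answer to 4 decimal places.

0.1387

P(survive 10→50) = 0.82222 × 0.61546 × 0.51789 × 0.52923.
= 0.138698.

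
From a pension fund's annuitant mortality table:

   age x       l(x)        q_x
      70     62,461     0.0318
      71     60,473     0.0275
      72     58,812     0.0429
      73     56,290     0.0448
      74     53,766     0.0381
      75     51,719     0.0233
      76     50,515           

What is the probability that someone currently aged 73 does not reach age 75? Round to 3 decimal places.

0.081

P(die before 75 | alive at 73) = 1 − l(75)/l(73) = 1 − 51,719/56,290 = (4,571)/56,290 = 0.081204.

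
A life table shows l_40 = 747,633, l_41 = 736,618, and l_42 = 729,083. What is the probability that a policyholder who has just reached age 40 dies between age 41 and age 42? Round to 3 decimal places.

We want 1|1q40 = (l_41 − l_42)/l_40.
This is the probability of reaching 41 but not 42, conditional on being alive at 40: (l_41 − l_42) / l_40.
= (736,618 − 729,083) / 747,633 = 7,535 / 747,633 = 0.010078.

0.010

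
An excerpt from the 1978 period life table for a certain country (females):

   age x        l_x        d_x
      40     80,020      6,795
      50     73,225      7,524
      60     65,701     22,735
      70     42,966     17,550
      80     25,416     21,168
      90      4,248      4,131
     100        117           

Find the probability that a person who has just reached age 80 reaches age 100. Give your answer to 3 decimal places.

0.005

We want 20p80 = l_100/l_80.
The conditional survival probability is l_100/l_80 = 117/25,416 = 0.004603.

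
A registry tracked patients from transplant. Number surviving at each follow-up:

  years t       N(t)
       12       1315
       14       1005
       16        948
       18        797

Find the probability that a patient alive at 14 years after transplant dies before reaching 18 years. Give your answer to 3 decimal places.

P(die before 18 | alive at 14) = 1 − N(18)/N(14) = 1 − 797/1005 = (208)/1005 = 0.206965.

0.207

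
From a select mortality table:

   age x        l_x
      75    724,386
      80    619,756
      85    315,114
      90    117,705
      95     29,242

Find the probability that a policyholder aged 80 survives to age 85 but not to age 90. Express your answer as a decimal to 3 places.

0.319

This is the probability of reaching 85 but not 90, conditional on being alive at 80: (l_85 − l_90) / l_80.
= (315,114 − 117,705) / 619,756 = 197,409 / 619,756 = 0.318527.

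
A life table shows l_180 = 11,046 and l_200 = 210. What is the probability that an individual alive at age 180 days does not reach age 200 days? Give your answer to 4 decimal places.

P(die before 200 | alive at 180) = 1 − l_200/l_180 = 1 − 210/11,046 = (10,836)/11,046 = 0.980989.

0.9810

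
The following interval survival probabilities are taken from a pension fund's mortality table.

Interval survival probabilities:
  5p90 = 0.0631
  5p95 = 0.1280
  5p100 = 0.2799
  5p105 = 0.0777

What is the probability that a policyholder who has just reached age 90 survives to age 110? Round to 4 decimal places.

0.0002

The overall survival probability is 0.0631 × 0.1280 × 0.2799 × 0.0777.
= 0.000176.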